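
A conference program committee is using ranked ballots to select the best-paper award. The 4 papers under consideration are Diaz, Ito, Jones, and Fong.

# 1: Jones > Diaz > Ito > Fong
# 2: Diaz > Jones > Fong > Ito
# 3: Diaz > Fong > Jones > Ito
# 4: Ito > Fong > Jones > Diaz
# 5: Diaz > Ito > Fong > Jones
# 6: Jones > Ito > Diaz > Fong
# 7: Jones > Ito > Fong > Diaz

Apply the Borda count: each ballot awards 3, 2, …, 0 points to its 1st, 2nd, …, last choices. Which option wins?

Jones

Borda scores:
  Diaz: 2 + 3 + 3 + 0 + 3 + 1 + 0 = 12
  Ito: 1 + 0 + 0 + 3 + 2 + 2 + 2 = 10
  Jones: 3 + 2 + 1 + 1 + 0 + 3 + 3 = 13
  Fong: 0 + 1 + 2 + 2 + 1 + 0 + 1 = 7
Jones has the highest total.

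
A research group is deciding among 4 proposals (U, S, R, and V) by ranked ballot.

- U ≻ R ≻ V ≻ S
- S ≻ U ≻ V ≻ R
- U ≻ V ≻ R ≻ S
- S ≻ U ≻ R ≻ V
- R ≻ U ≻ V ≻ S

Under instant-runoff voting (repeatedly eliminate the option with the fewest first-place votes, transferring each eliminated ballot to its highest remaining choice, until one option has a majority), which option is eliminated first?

Round 1: U 2, S 2, R 1, V 0. V has the fewest and is eliminated.
Round 2: U 2, S 2, R 1. R has the fewest and is eliminated.
Round 3: U 3, S 2. U has a majority.

V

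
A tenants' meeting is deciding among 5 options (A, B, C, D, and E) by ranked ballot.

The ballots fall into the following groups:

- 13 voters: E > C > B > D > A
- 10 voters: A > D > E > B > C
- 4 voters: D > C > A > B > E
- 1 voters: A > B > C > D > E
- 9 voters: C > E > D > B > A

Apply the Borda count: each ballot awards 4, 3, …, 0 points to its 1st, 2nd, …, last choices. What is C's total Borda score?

89

Borda scores:
  A: 13·0 + 10·4 + 4·2 + 4 + 9·0 = 52
  B: 13·2 + 10·1 + 4·1 + 3 + 9·1 = 52
  C: 13·3 + 10·0 + 4·3 + 2 + 9·4 = 89
  D: 13·1 + 10·3 + 4·4 + 1 + 9·2 = 78
  E: 13·4 + 10·2 + 4·0 + 0 + 9·3 = 99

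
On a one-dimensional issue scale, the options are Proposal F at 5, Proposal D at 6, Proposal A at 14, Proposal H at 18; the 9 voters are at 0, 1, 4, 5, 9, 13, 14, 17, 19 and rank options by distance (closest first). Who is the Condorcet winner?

With single-peaked preferences on a line, the Condorcet winner is the candidate closest to the median voter.
The median voter (position 9) is closest to Proposal D at 6.
Check: Proposal D vs Proposal F — voters closer to Proposal D: 5 of 9.

Proposal D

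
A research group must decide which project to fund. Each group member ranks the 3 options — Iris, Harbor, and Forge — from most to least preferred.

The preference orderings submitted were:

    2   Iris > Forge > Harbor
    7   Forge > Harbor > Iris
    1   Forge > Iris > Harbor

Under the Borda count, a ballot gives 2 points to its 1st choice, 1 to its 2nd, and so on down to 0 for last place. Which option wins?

Forge

Borda scores:
  Iris: 2·2 + 7·0 + 1 = 5
  Harbor: 2·0 + 7·1 + 0 = 7
  Forge: 2·1 + 7·2 + 2 = 18
Forge has the highest total.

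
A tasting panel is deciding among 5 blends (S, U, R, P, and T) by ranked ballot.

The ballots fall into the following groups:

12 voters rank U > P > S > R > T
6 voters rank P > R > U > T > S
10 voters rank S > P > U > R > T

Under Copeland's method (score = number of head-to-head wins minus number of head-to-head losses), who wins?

P

Pairwise results:
  S vs U: U wins 18–10.
  S vs R: S wins 22–6.
  S vs P: P wins 18–10.
  S vs T: S wins 22–6.
  U vs R: U wins 22–6.
  U vs P: P wins 16–12.
  U vs T: U wins 28–0.
  R vs P: P wins 28–0.
  R vs T: R wins 28–0.
  P vs T: P wins 28–0.
Copeland scores (wins − losses):
  S: 2 − 2 = 0
  U: 3 − 1 = 2
  R: 1 − 3 = -2
  P: 4 − 0 = 4
  T: 0 − 4 = -4
P has the best Copeland score.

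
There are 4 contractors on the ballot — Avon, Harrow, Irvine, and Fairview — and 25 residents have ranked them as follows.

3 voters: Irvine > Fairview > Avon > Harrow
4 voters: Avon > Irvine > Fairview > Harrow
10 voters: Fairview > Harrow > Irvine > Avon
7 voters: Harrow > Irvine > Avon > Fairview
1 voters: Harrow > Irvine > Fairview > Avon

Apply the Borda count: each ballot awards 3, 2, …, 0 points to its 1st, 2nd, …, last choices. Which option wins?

Borda scores:
  Avon: 3·1 + 4·3 + 10·0 + 7·1 + 0 = 22
  Harrow: 3·0 + 4·0 + 10·2 + 7·3 + 3 = 44
  Irvine: 3·3 + 4·2 + 10·1 + 7·2 + 2 = 43
  Fairview: 3·2 + 4·1 + 10·3 + 7·0 + 1 = 41
Harrow has the highest total.

Harrow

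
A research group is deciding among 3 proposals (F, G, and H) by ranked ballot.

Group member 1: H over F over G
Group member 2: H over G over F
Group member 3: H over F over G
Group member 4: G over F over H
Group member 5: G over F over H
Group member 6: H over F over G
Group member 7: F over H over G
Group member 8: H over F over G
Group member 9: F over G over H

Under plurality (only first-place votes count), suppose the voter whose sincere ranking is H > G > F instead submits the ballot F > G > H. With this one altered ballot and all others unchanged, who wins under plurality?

First-place totals with the altered ballot: F 3, G 2, H 4.
The winner is unchanged: still H.

H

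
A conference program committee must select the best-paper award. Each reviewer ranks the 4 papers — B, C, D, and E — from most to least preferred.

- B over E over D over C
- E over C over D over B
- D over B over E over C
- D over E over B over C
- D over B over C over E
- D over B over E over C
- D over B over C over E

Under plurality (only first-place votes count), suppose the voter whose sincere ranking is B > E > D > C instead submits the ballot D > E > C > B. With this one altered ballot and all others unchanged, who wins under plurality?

D

First-place totals with the altered ballot: B 0, C 0, D 6, E 1.
The winner is unchanged: still D.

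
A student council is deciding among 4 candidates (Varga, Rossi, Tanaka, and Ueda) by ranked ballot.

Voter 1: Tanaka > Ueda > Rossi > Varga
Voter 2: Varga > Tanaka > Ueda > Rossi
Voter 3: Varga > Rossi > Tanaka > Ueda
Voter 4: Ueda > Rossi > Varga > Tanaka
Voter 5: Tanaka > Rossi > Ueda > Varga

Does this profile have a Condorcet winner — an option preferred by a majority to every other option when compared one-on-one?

No

Head-to-head results (5 voters total):
Varga vs Rossi: Rossi wins 3–2.
Varga vs Tanaka: Varga wins 3–2.
Varga vs Ueda: Ueda wins 3–2.
Rossi vs Tanaka: Tanaka wins 3–2.
Rossi vs Ueda: Ueda wins 3–2.
Tanaka vs Ueda: Tanaka wins 4–1.
No candidate beats all others: Varga beats Tanaka beats Rossi beats Varga, a majority cycle.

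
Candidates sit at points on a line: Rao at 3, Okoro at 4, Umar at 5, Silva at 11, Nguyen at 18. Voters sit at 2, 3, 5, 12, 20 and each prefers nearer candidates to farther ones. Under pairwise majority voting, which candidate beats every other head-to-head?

With single-peaked preferences on a line, the Condorcet winner is the candidate closest to the median voter.
The median voter (position 5) is closest to Umar at 5.
Check: Umar vs Silva — voters closer to Umar: 3 of 5.

Umar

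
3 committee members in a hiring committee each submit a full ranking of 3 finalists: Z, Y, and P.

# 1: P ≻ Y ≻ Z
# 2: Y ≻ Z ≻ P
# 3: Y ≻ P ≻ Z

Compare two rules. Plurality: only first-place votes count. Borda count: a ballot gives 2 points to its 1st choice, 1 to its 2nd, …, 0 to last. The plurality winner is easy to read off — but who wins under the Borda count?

Plurality first-place counts: Z 0, Y 2, P 1 → Y.
Borda totals: Z 1, Y 5, P 3 → Y.

Y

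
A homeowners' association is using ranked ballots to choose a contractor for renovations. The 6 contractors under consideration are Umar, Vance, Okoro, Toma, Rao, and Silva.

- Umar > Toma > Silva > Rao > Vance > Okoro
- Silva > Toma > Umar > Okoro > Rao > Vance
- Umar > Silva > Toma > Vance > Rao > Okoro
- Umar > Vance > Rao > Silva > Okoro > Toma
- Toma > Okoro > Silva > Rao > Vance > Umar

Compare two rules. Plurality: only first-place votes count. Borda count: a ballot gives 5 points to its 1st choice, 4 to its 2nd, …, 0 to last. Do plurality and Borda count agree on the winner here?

Plurality first-place counts: Umar 3, Vance 0, Okoro 0, Toma 1, Rao 0, Silva 1 → Umar.
Borda totals: Umar 18, Vance 8, Okoro 7, Toma 16, Rao 9, Silva 17 → Umar.
The two rules agree on Umar.

Yes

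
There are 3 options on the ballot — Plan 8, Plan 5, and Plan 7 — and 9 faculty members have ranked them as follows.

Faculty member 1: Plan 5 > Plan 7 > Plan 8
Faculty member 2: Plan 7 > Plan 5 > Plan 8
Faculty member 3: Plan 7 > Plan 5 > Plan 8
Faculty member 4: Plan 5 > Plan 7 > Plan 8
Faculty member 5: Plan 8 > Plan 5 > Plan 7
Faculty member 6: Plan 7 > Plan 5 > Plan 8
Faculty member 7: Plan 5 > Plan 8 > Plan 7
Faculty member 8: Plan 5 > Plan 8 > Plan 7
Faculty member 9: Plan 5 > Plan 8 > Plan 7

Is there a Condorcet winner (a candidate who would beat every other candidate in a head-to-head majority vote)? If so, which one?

Plan 5

Head-to-head results (9 voters total):
Plan 8 vs Plan 5: Plan 5 wins 8–1.
Plan 8 vs Plan 7: Plan 7 wins 5–4.
Plan 5 vs Plan 7: Plan 5 wins 6–3.
Plan 5 beats each rival — Plan 8 (8–1), Plan 7 (6–3) — so Plan 5 is the Condorcet winner.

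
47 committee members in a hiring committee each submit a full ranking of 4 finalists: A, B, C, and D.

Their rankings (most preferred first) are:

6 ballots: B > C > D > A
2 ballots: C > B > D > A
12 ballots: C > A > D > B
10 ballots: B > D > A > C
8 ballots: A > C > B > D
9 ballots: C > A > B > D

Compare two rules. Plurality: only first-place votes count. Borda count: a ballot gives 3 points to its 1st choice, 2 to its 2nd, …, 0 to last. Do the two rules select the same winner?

Yes

Plurality first-place counts: A 8, B 16, C 23, D 0 → C.
Borda totals: A 76, B 69, C 97, D 40 → C.
The two rules agree on C.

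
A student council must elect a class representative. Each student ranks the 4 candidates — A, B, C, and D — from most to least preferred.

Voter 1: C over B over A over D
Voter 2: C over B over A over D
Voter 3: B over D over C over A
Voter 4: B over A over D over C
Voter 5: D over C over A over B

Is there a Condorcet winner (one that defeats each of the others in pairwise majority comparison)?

Head-to-head results (5 voters total):
A vs B: B wins 4–1.
A vs C: C wins 4–1.
A vs D: A wins 3–2.
B vs C: C wins 3–2.
B vs D: B wins 4–1.
C vs D: D wins 3–2.
No candidate beats all others: A beats D beats C beats A, a majority cycle.

No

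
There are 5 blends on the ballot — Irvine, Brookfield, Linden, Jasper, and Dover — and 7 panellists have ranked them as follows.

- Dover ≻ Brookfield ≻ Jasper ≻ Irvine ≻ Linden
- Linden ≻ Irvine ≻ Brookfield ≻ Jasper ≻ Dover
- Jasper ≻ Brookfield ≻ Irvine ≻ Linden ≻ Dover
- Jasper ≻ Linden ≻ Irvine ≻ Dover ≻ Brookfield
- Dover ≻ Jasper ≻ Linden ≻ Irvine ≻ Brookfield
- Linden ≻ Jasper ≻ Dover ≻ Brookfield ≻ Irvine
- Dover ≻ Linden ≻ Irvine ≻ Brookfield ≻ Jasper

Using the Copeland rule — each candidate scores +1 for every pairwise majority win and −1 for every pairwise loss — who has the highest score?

Pairwise results:
  Irvine vs Brookfield: Irvine wins 4–3.
  Irvine vs Linden: Linden wins 5–2.
  Irvine vs Jasper: Jasper wins 5–2.
  Irvine vs Dover: Dover wins 4–3.
  Brookfield vs Linden: Linden wins 5–2.
  Brookfield vs Jasper: Jasper wins 4–3.
  Brookfield vs Dover: Dover wins 5–2.
  Linden vs Jasper: Jasper wins 4–3.
  Linden vs Dover: Linden wins 4–3.
  Jasper vs Dover: Jasper wins 4–3.
Copeland scores (wins − losses):
  Irvine: 1 − 3 = -2
  Brookfield: 0 − 4 = -4
  Linden: 3 − 1 = 2
  Jasper: 4 − 0 = 4
  Dover: 2 − 2 = 0
Jasper has the best Copeland score.

Jasper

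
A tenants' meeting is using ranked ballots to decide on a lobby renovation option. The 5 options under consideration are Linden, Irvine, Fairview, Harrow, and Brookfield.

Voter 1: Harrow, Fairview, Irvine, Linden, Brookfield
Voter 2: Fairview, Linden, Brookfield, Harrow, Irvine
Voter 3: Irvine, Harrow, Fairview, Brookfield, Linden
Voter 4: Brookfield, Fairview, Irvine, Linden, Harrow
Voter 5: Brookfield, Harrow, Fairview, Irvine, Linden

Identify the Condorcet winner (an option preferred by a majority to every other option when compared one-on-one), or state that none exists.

Head-to-head results (5 voters total):
Linden vs Irvine: Irvine wins 4–1.
Linden vs Fairview: Fairview wins 5–0.
Linden vs Harrow: Harrow wins 3–2.
Linden vs Brookfield: Brookfield wins 3–2.
Irvine vs Fairview: Fairview wins 4–1.
Irvine vs Harrow: Harrow wins 3–2.
Irvine vs Brookfield: Brookfield wins 3–2.
Fairview vs Harrow: Harrow wins 3–2.
Fairview vs Brookfield: Fairview wins 3–2.
Harrow vs Brookfield: Brookfield wins 3–2.
No candidate beats all others: Fairview beats Brookfield beats Harrow beats Fairview, a majority cycle.

No Condorcet winner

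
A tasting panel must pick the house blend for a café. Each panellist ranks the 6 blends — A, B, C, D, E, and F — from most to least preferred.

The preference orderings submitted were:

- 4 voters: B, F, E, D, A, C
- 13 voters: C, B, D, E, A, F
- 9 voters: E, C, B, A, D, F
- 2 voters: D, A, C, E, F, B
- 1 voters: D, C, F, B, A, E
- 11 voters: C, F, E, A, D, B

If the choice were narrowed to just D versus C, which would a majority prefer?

C

Ballots ranking D above C: 4+2+1 = 7.
Ballots ranking C above D: 13+9+11 = 33.
C wins the head-to-head, 33–7.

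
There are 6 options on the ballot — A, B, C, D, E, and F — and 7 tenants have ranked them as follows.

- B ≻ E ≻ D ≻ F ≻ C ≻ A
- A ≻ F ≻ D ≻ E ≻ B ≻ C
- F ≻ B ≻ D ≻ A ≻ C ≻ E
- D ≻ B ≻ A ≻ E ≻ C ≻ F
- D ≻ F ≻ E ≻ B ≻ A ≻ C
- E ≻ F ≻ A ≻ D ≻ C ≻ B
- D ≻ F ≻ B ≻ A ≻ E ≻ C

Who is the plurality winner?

D

First-place vote totals:
  A: 1
  B: 1
  C: 0
  D: 3
  E: 1
  F: 1
D has the most first-place votes.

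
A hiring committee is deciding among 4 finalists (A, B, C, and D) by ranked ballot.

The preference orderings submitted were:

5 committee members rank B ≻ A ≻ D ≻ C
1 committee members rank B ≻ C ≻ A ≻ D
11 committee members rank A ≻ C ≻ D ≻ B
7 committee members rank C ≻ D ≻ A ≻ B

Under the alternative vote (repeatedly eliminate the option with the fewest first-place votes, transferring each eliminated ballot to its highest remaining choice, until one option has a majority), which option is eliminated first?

D

Round 1: A 11, C 7, B 6, D 0. D has the fewest and is eliminated.
Round 2: A 11, C 7, B 6. B has the fewest and is eliminated.
Round 3: A 16, C 8. A has a majority.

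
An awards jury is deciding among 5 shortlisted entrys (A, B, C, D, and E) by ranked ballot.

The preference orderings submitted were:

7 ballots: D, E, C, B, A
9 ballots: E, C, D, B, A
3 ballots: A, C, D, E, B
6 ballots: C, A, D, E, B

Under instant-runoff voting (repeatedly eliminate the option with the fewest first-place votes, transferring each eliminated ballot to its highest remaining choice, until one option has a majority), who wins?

Round 1: E 9, D 7, C 6, A 3, B 0. B has the fewest and is eliminated.
Round 2: E 9, D 7, C 6, A 3. A has the fewest and is eliminated.
Round 3: C 9, E 9, D 7. D has the fewest and is eliminated.
Round 4: E 16, C 9. E has a majority.

E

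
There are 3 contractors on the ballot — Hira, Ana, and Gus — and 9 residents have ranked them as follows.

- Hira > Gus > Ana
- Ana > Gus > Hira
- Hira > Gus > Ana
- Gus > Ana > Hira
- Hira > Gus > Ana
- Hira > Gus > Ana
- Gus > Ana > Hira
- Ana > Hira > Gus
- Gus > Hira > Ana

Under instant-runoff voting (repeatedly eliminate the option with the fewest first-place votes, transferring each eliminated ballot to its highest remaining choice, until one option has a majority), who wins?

Round 1: Hira 4, Gus 3, Ana 2. Ana has the fewest and is eliminated.
Round 2: Hira 5, Gus 4. Hira has a majority.

Hira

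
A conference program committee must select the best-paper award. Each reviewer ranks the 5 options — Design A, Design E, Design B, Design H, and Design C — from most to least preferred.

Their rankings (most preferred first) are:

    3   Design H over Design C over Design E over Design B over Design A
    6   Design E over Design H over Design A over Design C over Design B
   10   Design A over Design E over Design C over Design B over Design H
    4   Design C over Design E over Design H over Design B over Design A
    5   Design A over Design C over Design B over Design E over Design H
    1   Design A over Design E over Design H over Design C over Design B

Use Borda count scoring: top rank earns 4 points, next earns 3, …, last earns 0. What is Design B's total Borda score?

27

Borda scores:
  Design A: 3·0 + 6·2 + 10·4 + 4·0 + 5·4 + 4 = 76
  Design E: 3·2 + 6·4 + 10·3 + 4·3 + 5·1 + 3 = 80
  Design B: 3·1 + 6·0 + 10·1 + 4·1 + 5·2 + 0 = 27
  Design H: 3·4 + 6·3 + 10·0 + 4·2 + 5·0 + 2 = 40
  Design C: 3·3 + 6·1 + 10·2 + 4·4 + 5·3 + 1 = 67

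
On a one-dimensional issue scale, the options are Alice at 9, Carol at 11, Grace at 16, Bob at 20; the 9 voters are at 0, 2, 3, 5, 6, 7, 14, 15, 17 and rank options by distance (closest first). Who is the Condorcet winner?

With single-peaked preferences on a line, the Condorcet winner is the candidate closest to the median voter.
The median voter (position 6) is closest to Alice at 9.
Check: Alice vs Grace — voters closer to Alice: 6 of 9.

Alice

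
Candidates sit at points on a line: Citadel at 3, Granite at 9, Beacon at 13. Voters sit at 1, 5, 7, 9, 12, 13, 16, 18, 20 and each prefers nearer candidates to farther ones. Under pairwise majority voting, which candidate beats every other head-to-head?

Beacon

With single-peaked preferences on a line, the Condorcet winner is the candidate closest to the median voter.
The median voter (position 12) is closest to Beacon at 13.
Check: Beacon vs Granite — voters closer to Beacon: 5 of 9.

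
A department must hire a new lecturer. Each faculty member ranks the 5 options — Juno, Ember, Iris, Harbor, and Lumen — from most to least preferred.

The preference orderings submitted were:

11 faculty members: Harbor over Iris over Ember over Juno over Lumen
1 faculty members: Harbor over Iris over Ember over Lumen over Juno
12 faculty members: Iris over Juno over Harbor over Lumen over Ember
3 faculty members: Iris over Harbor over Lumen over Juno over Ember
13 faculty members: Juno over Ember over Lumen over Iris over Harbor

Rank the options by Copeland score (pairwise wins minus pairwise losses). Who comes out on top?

Pairwise results:
  Juno vs Ember: Juno wins 28–12.
  Juno vs Iris: Iris wins 27–13.
  Juno vs Harbor: Juno wins 25–15.
  Juno vs Lumen: Juno wins 36–4.
  Ember vs Iris: Iris wins 27–13.
  Ember vs Harbor: Harbor wins 27–13.
  Ember vs Lumen: Ember wins 25–15.
  Iris vs Harbor: Iris wins 28–12.
  Iris vs Lumen: Iris wins 27–13.
  Harbor vs Lumen: Harbor wins 27–13.
Copeland scores (wins − losses):
  Juno: 3 − 1 = 2
  Ember: 1 − 3 = -2
  Iris: 4 − 0 = 4
  Harbor: 2 − 2 = 0
  Lumen: 0 − 4 = -4
Iris has the best Copeland score.

Iris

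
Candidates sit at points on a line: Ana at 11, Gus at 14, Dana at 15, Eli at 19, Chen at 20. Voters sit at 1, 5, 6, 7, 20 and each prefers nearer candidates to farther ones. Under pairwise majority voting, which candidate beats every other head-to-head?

With single-peaked preferences on a line, the Condorcet winner is the candidate closest to the median voter.
The median voter (position 6) is closest to Ana at 11.
Check: Ana vs Gus — voters closer to Ana: 4 of 5.

Ana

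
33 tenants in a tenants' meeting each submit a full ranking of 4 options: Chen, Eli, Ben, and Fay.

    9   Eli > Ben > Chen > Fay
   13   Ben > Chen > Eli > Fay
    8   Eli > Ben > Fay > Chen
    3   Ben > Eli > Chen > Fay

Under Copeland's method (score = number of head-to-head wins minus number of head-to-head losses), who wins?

Eli

Pairwise results:
  Chen vs Eli: Eli wins 20–13.
  Chen vs Ben: Ben wins 33–0.
  Chen vs Fay: Chen wins 25–8.
  Eli vs Ben: Eli wins 17–16.
  Eli vs Fay: Eli wins 33–0.
  Ben vs Fay: Ben wins 33–0.
Copeland scores (wins − losses):
  Chen: 1 − 2 = -1
  Eli: 3 − 0 = 3
  Ben: 2 − 1 = 1
  Fay: 0 − 3 = -3
Eli has the best Copeland score.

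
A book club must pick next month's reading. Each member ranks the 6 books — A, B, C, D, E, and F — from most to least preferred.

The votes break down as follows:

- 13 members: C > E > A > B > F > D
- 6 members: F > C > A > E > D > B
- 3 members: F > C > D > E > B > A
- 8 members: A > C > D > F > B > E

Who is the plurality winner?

C

First-place vote totals:
  A: 8
  B: 0
  C: 13
  D: 0
  E: 0
  F: 9
C has the most first-place votes.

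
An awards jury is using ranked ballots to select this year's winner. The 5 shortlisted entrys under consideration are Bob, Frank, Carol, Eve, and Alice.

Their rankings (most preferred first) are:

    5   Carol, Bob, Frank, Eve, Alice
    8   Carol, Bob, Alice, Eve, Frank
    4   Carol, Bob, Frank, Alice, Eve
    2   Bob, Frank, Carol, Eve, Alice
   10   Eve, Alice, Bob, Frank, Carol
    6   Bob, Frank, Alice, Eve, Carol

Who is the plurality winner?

First-place vote totals:
  Bob: 8
  Frank: 0
  Carol: 17
  Eve: 10
  Alice: 0
Carol has the most first-place votes.

Carol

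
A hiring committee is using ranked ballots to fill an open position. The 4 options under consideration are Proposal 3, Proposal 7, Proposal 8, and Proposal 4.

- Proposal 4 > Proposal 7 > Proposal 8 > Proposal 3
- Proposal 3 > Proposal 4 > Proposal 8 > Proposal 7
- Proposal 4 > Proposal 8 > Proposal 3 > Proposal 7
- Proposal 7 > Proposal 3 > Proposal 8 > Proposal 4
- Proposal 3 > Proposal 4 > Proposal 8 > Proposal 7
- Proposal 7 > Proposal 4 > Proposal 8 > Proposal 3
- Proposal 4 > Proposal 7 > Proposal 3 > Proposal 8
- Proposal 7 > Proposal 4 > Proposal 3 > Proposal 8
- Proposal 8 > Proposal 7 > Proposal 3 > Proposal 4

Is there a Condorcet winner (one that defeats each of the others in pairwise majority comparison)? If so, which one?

Proposal 4

Head-to-head results (9 voters total):
Proposal 3 vs Proposal 7: Proposal 7 wins 6–3.
Proposal 3 vs Proposal 8: Proposal 3 wins 5–4.
Proposal 3 vs Proposal 4: Proposal 4 wins 5–4.
Proposal 7 vs Proposal 8: Proposal 7 wins 5–4.
Proposal 7 vs Proposal 4: Proposal 4 wins 5–4.
Proposal 8 vs Proposal 4: Proposal 4 wins 7–2.
Proposal 4 beats each rival — Proposal 3 (5–4), Proposal 7 (5–4), Proposal 8 (7–2) — so Proposal 4 is the Condorcet winner.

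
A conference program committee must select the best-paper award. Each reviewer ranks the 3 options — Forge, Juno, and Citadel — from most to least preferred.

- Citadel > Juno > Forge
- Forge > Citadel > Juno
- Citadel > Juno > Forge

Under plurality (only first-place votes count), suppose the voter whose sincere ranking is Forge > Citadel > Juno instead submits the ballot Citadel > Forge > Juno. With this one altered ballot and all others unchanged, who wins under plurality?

First-place totals with the altered ballot: Forge 0, Juno 0, Citadel 3.
The winner is unchanged: still Citadel.

Citadel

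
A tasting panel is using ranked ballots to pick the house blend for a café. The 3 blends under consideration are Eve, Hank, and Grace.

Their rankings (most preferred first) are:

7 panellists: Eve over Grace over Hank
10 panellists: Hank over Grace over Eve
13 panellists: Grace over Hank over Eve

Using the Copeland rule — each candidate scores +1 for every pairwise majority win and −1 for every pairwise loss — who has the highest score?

Grace

Pairwise results:
  Eve vs Hank: Hank wins 23–7.
  Eve vs Grace: Grace wins 23–7.
  Hank vs Grace: Grace wins 20–10.
Copeland scores (wins − losses):
  Eve: 0 − 2 = -2
  Hank: 1 − 1 = 0
  Grace: 2 − 0 = 2
Grace has the best Copeland score.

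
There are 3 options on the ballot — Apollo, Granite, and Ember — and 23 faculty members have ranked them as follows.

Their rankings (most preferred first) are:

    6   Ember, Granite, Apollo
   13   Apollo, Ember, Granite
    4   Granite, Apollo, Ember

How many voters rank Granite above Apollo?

Ballots ranking Granite above Apollo: 6+4 = 10.
Ballots ranking Apollo above Granite: 13.
So 10 of 23 voters prefer Granite to Apollo.

10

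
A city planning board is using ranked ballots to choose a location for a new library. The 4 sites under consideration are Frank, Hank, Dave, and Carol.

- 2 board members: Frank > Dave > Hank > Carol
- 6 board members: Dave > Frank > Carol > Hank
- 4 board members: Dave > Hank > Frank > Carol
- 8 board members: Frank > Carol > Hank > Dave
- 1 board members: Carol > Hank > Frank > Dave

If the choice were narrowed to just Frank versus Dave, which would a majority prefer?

Frank

Ballots ranking Frank above Dave: 2+8+1 = 11.
Ballots ranking Dave above Frank: 6+4 = 10.
Frank wins the head-to-head, 11–10.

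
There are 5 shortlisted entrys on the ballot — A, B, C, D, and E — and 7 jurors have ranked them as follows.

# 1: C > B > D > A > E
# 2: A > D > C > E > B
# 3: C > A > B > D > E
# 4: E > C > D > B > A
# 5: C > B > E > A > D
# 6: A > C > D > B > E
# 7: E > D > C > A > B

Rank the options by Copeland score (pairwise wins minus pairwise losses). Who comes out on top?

Pairwise results:
  A vs B: A wins 4–3.
  A vs C: C wins 5–2.
  A vs D: A wins 4–3.
  A vs E: A wins 4–3.
  B vs C: C wins 7–0.
  B vs D: D wins 4–3.
  B vs E: B wins 4–3.
  C vs D: C wins 5–2.
  C vs E: C wins 5–2.
  D vs E: D wins 4–3.
Copeland scores (wins − losses):
  A: 3 − 1 = 2
  B: 1 − 3 = -2
  C: 4 − 0 = 4
  D: 2 − 2 = 0
  E: 0 − 4 = -4
C has the best Copeland score.

C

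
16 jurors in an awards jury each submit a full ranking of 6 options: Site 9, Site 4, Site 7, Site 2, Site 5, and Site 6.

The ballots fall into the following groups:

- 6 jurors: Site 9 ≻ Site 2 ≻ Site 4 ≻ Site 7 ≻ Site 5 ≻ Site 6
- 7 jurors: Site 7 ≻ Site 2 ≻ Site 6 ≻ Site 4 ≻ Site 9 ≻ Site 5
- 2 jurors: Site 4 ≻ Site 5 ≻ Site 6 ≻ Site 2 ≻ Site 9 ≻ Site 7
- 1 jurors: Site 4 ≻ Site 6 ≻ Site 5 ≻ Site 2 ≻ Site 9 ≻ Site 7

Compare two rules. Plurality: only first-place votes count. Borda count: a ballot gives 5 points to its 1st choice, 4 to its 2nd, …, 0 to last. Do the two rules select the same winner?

No

Plurality first-place counts: Site 9 6, Site 4 3, Site 7 7, Site 2 0, Site 5 0, Site 6 0 → Site 7.
Borda totals: Site 9 40, Site 4 47, Site 7 47, Site 2 58, Site 5 17, Site 6 31 → Site 2.
The two rules disagree: plurality picks Site 7, Borda picks Site 2.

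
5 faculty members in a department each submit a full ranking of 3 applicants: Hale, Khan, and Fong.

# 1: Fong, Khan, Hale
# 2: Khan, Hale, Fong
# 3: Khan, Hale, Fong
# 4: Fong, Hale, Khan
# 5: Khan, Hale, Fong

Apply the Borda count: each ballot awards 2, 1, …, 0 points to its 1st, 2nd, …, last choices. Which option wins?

Khan

Borda scores:
  Hale: 0 + 1 + 1 + 1 + 1 = 4
  Khan: 1 + 2 + 2 + 0 + 2 = 7
  Fong: 2 + 0 + 0 + 2 + 0 = 4
Khan has the highest total.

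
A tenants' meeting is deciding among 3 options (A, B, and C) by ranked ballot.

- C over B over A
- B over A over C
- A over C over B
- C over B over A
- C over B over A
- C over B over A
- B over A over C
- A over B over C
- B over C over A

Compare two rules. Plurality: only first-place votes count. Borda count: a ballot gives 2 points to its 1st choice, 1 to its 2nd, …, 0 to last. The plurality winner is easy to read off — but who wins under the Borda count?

B

Plurality first-place counts: A 2, B 3, C 4 → C.
Borda totals: A 6, B 11, C 10 → B.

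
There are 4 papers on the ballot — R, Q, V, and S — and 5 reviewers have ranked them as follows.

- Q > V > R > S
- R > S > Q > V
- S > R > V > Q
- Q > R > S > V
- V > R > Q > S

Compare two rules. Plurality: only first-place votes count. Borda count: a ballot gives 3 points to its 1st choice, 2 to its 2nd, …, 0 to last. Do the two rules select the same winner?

No

Plurality first-place counts: R 1, Q 2, V 1, S 1 → Q.
Borda totals: R 10, Q 8, V 6, S 6 → R.
The two rules disagree: plurality picks Q, Borda picks R.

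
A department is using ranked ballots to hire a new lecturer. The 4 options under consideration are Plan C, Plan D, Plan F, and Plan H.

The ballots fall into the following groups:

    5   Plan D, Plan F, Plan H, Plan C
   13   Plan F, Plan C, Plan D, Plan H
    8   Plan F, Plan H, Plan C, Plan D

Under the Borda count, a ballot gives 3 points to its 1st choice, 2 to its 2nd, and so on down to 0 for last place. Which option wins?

Borda scores:
  Plan C: 5·0 + 13·2 + 8·1 = 34
  Plan D: 5·3 + 13·1 + 8·0 = 28
  Plan F: 5·2 + 13·3 + 8·3 = 73
  Plan H: 5·1 + 13·0 + 8·2 = 21
Plan F has the highest total.

Plan F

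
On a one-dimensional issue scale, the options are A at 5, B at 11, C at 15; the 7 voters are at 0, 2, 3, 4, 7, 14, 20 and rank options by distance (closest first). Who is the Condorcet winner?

With single-peaked preferences on a line, the Condorcet winner is the candidate closest to the median voter.
The median voter (position 4) is closest to A at 5.
Check: A vs B — voters closer to A: 5 of 7.

A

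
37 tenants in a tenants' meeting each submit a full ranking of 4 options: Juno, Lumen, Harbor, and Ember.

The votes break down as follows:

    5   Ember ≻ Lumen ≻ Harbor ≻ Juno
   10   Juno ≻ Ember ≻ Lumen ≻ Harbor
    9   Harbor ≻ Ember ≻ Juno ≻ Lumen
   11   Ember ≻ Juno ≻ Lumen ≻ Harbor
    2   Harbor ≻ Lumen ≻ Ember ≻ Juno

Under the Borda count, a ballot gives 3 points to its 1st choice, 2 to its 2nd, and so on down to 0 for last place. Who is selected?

Borda scores:
  Juno: 5·0 + 10·3 + 9·1 + 11·2 + 2·0 = 61
  Lumen: 5·2 + 10·1 + 9·0 + 11·1 + 2·2 = 35
  Harbor: 5·1 + 10·0 + 9·3 + 11·0 + 2·3 = 38
  Ember: 5·3 + 10·2 + 9·2 + 11·3 + 2·1 = 88
Ember has the highest total.

Ember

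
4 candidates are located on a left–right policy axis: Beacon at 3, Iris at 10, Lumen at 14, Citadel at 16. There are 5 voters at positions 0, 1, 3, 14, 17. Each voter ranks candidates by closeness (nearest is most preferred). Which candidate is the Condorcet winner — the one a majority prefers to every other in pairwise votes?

Beacon

With single-peaked preferences on a line, the Condorcet winner is the candidate closest to the median voter.
The median voter (position 3) is closest to Beacon at 3.
Check: Beacon vs Iris — voters closer to Beacon: 3 of 5.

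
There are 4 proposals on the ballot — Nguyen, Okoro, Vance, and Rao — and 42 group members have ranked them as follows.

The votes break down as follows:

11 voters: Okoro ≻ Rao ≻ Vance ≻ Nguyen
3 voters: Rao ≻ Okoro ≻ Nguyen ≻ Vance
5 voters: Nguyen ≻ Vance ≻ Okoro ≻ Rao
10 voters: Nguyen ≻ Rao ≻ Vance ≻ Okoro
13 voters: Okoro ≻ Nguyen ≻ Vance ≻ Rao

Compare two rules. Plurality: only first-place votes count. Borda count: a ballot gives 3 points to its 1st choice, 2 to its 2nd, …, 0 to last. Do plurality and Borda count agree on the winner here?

Yes

Plurality first-place counts: Nguyen 15, Okoro 24, Vance 0, Rao 3 → Okoro.
Borda totals: Nguyen 74, Okoro 83, Vance 44, Rao 51 → Okoro.
The two rules agree on Okoro.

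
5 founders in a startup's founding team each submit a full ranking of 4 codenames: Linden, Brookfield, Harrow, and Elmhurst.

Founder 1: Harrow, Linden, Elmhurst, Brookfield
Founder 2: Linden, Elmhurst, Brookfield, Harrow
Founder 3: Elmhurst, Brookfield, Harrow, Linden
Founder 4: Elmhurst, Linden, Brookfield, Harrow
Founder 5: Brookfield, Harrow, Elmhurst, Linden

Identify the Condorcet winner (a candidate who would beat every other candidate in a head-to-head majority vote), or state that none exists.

Elmhurst

Head-to-head results (5 voters total):
Linden vs Brookfield: Linden wins 3–2.
Linden vs Harrow: Harrow wins 3–2.
Linden vs Elmhurst: Elmhurst wins 3–2.
Brookfield vs Harrow: Brookfield wins 4–1.
Brookfield vs Elmhurst: Elmhurst wins 4–1.
Harrow vs Elmhurst: Elmhurst wins 3–2.
Elmhurst beats each rival — Linden (3–2), Brookfield (4–1), Harrow (3–2) — so Elmhurst is the Condorcet winner.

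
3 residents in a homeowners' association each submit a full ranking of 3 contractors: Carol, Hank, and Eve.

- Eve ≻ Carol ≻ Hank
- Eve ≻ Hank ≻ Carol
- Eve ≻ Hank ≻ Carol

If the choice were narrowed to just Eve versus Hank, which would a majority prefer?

Ballots ranking Eve above Hank: 3.
Ballots ranking Hank above Eve: 0.
Eve wins the head-to-head, 3–0.

Eve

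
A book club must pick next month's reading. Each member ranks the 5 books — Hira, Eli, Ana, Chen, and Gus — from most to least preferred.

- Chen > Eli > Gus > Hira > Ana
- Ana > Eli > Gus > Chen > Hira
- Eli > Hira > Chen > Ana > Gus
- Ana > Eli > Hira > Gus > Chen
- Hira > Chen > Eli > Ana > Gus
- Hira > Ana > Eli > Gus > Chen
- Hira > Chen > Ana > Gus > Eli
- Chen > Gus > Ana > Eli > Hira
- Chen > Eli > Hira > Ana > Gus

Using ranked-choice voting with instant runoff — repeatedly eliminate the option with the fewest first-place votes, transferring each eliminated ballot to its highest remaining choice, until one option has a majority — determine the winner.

Round 1: Hira 3, Chen 3, Ana 2, Eli 1, Gus 0. Gus has the fewest and is eliminated.
Round 2: Hira 3, Chen 3, Ana 2, Eli 1. Eli has the fewest and is eliminated.
Round 3: Hira 4, Chen 3, Ana 2. Ana has the fewest and is eliminated.
Round 4: Hira 5, Chen 4. Hira has a majority.

Hira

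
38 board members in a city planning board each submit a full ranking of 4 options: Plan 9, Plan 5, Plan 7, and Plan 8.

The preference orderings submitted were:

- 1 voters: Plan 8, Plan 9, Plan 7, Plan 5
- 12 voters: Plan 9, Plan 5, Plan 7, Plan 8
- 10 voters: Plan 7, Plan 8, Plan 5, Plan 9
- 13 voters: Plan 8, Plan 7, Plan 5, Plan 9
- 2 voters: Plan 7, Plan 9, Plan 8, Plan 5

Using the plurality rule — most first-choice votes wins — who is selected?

First-place vote totals:
  Plan 9: 12
  Plan 5: 0
  Plan 7: 12
  Plan 8: 14
Plan 8 has the most first-place votes.

Plan 8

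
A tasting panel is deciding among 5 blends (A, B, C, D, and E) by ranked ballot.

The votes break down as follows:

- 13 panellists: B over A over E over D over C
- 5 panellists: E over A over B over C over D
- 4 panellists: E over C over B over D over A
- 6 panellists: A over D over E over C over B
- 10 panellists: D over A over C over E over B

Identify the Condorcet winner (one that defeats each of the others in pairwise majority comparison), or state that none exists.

A

Head-to-head results (38 voters total):
A vs B: A wins 21–17.
A vs C: A wins 34–4.
A vs D: A wins 24–14.
A vs E: A wins 29–9.
B vs C: C wins 20–18.
B vs D: B wins 22–16.
B vs E: E wins 25–13.
C vs D: D wins 29–9.
C vs E: E wins 28–10.
D vs E: E wins 22–16.
A beats each rival — B (21–17), C (34–4), D (24–14), E (29–9) — so A is the Condorcet winner.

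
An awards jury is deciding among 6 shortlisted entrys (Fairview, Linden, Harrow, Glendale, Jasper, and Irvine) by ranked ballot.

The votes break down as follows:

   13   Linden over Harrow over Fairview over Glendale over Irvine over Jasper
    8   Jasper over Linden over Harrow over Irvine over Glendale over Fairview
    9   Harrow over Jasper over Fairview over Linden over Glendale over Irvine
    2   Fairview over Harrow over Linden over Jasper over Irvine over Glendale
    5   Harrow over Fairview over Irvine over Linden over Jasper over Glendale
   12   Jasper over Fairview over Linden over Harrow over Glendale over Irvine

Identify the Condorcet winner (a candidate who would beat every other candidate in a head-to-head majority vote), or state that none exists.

No Condorcet winner

Head-to-head results (49 voters total):
Fairview vs Linden: Fairview wins 28–21.
Fairview vs Harrow: Harrow wins 35–14.
Fairview vs Glendale: Fairview wins 41–8.
Fairview vs Jasper: Jasper wins 29–20.
Fairview vs Irvine: Fairview wins 41–8.
Linden vs Harrow: Linden wins 33–16.
Linden vs Glendale: Linden wins 49–0.
Linden vs Jasper: Jasper wins 29–20.
Linden vs Irvine: Linden wins 44–5.
Harrow vs Glendale: Harrow wins 49–0.
Harrow vs Jasper: Harrow wins 29–20.
Harrow vs Irvine: Harrow wins 49–0.
Glendale vs Jasper: Jasper wins 36–13.
Glendale vs Irvine: Glendale wins 34–15.
Jasper vs Irvine: Jasper wins 31–18.
No candidate beats all others: Fairview beats Linden beats Harrow beats Fairview, a majority cycle.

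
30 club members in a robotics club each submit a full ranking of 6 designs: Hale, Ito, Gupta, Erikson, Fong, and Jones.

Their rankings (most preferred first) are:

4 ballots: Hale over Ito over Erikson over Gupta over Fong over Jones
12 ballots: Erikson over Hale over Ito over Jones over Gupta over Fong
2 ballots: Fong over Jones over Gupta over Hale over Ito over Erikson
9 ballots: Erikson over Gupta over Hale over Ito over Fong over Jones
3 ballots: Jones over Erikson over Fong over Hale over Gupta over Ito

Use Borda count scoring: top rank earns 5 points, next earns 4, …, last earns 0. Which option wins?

Borda scores:
  Hale: 4·5 + 12·4 + 2·2 + 9·3 + 3·2 = 105
  Ito: 4·4 + 12·3 + 2·1 + 9·2 + 3·0 = 72
  Gupta: 4·2 + 12·1 + 2·3 + 9·4 + 3·1 = 65
  Erikson: 4·3 + 12·5 + 2·0 + 9·5 + 3·4 = 129
  Fong: 4·1 + 12·0 + 2·5 + 9·1 + 3·3 = 32
  Jones: 4·0 + 12·2 + 2·4 + 9·0 + 3·5 = 47
Erikson has the highest total.

Erikson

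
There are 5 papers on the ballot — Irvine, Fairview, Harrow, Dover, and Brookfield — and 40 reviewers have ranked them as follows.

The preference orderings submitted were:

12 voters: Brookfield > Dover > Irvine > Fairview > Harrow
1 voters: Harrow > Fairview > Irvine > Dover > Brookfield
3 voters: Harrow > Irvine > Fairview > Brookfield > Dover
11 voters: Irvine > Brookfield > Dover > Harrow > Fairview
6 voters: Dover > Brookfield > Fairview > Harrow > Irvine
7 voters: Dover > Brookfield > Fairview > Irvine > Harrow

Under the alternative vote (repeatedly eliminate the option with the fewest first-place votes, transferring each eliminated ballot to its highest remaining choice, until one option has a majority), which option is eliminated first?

Round 1: Dover 13, Brookfield 12, Irvine 11, Harrow 4, Fairview 0. Fairview has the fewest and is eliminated.
Round 2: Dover 13, Brookfield 12, Irvine 11, Harrow 4. Harrow has the fewest and is eliminated.
Round 3: Irvine 15, Dover 13, Brookfield 12. Brookfield has the fewest and is eliminated.
Round 4: Dover 25, Irvine 15. Dover has a majority.

Fairview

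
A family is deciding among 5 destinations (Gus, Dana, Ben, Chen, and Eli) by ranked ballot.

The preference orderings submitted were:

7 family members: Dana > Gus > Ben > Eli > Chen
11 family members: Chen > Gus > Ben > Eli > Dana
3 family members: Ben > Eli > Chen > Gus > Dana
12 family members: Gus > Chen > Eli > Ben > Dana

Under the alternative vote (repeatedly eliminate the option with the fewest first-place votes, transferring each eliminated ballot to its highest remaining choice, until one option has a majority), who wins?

Round 1: Gus 12, Chen 11, Dana 7, Ben 3, Eli 0. Eli has the fewest and is eliminated.
Round 2: Gus 12, Chen 11, Dana 7, Ben 3. Ben has the fewest and is eliminated.
Round 3: Chen 14, Gus 12, Dana 7. Dana has the fewest and is eliminated.
Round 4: Gus 19, Chen 14. Gus has a majority.

Gus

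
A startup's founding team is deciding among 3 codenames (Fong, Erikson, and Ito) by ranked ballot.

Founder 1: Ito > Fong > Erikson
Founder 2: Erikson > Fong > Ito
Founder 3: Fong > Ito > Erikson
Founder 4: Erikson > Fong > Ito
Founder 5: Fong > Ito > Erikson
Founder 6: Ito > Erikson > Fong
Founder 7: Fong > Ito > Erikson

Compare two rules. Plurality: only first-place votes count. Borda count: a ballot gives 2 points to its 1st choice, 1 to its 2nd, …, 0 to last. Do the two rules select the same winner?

Yes

Plurality first-place counts: Fong 3, Erikson 2, Ito 2 → Fong.
Borda totals: Fong 9, Erikson 5, Ito 7 → Fong.
The two rules agree on Fong.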